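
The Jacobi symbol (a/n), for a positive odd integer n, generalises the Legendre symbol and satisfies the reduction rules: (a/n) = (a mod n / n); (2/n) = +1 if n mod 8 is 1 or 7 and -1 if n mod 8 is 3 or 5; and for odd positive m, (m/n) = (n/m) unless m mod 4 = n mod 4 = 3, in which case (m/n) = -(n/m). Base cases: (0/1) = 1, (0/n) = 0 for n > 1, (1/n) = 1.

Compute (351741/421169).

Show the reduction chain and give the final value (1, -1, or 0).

reciprocity: (351741/421169) = +1·(421169/351741) since 351741 mod 4 = 1, 421169 mod 4 = 1; sign now +1
(421169/351741) = (69428/351741)   [reduce mod 351741]
69428 = 2^2·17357; (2/351741) = -1 since 351741 mod 8 = 5, so (69428/351741) = (-1)^2·(17357/351741); sign now +1
reciprocity: (17357/351741) = +1·(351741/17357) since 17357 mod 4 = 1, 351741 mod 4 = 1; sign now +1
(351741/17357) = (4601/17357)   [reduce mod 17357]
reciprocity: (4601/17357) = +1·(17357/4601) since 4601 mod 4 = 1, 17357 mod 4 = 1; sign now +1
(17357/4601) = (3554/4601)   [reduce mod 4601]
3554 = 2^1·1777; (2/4601) = +1 since 4601 mod 8 = 1, so (3554/4601) = (+1)^1·(1777/4601); sign now +1
reciprocity: (1777/4601) = +1·(4601/1777) since 1777 mod 4 = 1, 4601 mod 4 = 1; sign now +1
(4601/1777) = (1047/1777)   [reduce mod 1777]
reciprocity: (1047/1777) = +1·(1777/1047) since 1047 mod 4 = 3, 1777 mod 4 = 1; sign now +1
(1777/1047) = (730/1047)   [reduce mod 1047]
730 = 2^1·365; (2/1047) = +1 since 1047 mod 8 = 7, so (730/1047) = (+1)^1·(365/1047); sign now +1
reciprocity: (365/1047) = +1·(1047/365) since 365 mod 4 = 1, 1047 mod 4 = 3; sign now +1
(1047/365) = (317/365)   [reduce mod 365]
reciprocity: (317/365) = +1·(365/317) since 317 mod 4 = 1, 365 mod 4 = 1; sign now +1
(365/317) = (48/317)   [reduce mod 317]
48 = 2^4·3; (2/317) = -1 since 317 mod 8 = 5, so (48/317) = (-1)^4·(3/317); sign now +1
reciprocity: (3/317) = +1·(317/3) since 3 mod 4 = 3, 317 mod 4 = 1; sign now +1
(317/3) = (2/3)   [reduce mod 3]
2 = 2^1·1; (2/3) = -1 since 3 mod 8 = 3, so (2/3) = (-1)^1·(1/3); sign now -1
(1/3) = 1; final value = sign = -1

-1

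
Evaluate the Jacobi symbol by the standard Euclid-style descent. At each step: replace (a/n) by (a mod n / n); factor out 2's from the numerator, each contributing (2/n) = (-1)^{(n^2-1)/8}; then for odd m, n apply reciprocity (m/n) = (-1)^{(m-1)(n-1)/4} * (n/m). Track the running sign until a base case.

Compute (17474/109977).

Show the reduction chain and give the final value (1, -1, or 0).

factor out 2^1: 17474 = 2^1·8737; with 109977 mod 8 = 1, (2/109977) = +1; sign now +1; continue with (8737/109977)
flip (8737/109977) -> (109977/8737): both odd, 8737 mod 4 = 1, 109977 mod 4 = 1, so the flip contributes +1; sign now +1
(109977/8737): 109977 mod 8737 = 5133, so (109977/8737) = (5133/8737)
flip (5133/8737) -> (8737/5133): both odd, 5133 mod 4 = 1, 8737 mod 4 = 1, so the flip contributes +1; sign now +1
(8737/5133): 8737 mod 5133 = 3604, so (8737/5133) = (3604/5133)
factor out 2^2: 3604 = 2^2·901; with 5133 mod 8 = 5, (2/5133) = -1; sign now +1; continue with (901/5133)
flip (901/5133) -> (5133/901): both odd, 901 mod 4 = 1, 5133 mod 4 = 1, so the flip contributes +1; sign now +1
(5133/901): 5133 mod 901 = 628, so (5133/901) = (628/901)
factor out 2^2: 628 = 2^2·157; with 901 mod 8 = 5, (2/901) = -1; sign now +1; continue with (157/901)
flip (157/901) -> (901/157): both odd, 157 mod 4 = 1, 901 mod 4 = 1, so the flip contributes +1; sign now +1
(901/157): 901 mod 157 = 116, so (901/157) = (116/157)
factor out 2^2: 116 = 2^2·29; with 157 mod 8 = 5, (2/157) = -1; sign now +1; continue with (29/157)
flip (29/157) -> (157/29): both odd, 29 mod 4 = 1, 157 mod 4 = 1, so the flip contributes +1; sign now +1
(157/29): 157 mod 29 = 12, so (157/29) = (12/29)
factor out 2^2: 12 = 2^2·3; with 29 mod 8 = 5, (2/29) = -1; sign now +1; continue with (3/29)
flip (3/29) -> (29/3): both odd, 3 mod 4 = 3, 29 mod 4 = 1, so the flip contributes +1; sign now +1
(29/3): 29 mod 3 = 2, so (29/3) = (2/3)
factor out 2^1: 2 = 2^1·1; with 3 mod 8 = 3, (2/3) = -1; sign now -1; continue with (1/3)
reached (1/3) = 1, so the symbol is -1

-1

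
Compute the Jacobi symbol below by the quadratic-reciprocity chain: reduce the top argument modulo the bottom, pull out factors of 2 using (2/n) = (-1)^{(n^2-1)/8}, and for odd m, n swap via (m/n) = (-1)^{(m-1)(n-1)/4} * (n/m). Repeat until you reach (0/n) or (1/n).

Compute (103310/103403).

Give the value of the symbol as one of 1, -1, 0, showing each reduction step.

factor out 2^1: 103310 = 2^1·51655; with 103403 mod 8 = 3, (2/103403) = -1; sign now -1; continue with (51655/103403)
flip (51655/103403) -> (103403/51655): both odd, 51655 mod 4 = 3, 103403 mod 4 = 3, so the flip contributes -1; sign now +1
(103403/51655): 103403 mod 51655 = 93, so (103403/51655) = (93/51655)
flip (93/51655) -> (51655/93): both odd, 93 mod 4 = 1, 51655 mod 4 = 3, so the flip contributes +1; sign now +1
(51655/93): 51655 mod 93 = 40, so (51655/93) = (40/93)
factor out 2^3: 40 = 2^3·5; with 93 mod 8 = 5, (2/93) = -1; sign now -1; continue with (5/93)
flip (5/93) -> (93/5): both odd, 5 mod 4 = 1, 93 mod 4 = 1, so the flip contributes +1; sign now -1
(93/5): 93 mod 5 = 3, so (93/5) = (3/5)
flip (3/5) -> (5/3): both odd, 3 mod 4 = 3, 5 mod 4 = 1, so the flip contributes +1; sign now -1
(5/3): 5 mod 3 = 2, so (5/3) = (2/3)
factor out 2^1: 2 = 2^1·1; with 3 mod 8 = 3, (2/3) = -1; sign now +1; continue with (1/3)
reached (1/3) = 1, so the symbol is +1

1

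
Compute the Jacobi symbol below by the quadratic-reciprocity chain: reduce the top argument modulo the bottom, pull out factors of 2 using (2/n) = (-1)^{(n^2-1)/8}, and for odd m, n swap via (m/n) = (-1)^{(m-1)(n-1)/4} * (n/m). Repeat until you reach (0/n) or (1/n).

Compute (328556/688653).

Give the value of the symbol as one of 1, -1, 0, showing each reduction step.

328556 = 2^2·82139; (2/688653) = -1 since 688653 mod 8 = 5, so (328556/688653) = (-1)^2·(82139/688653); sign now +1
reciprocity: (82139/688653) = +1·(688653/82139) since 82139 mod 4 = 3, 688653 mod 4 = 1; sign now +1
(688653/82139) = (31541/82139)   [reduce mod 82139]
reciprocity: (31541/82139) = +1·(82139/31541) since 31541 mod 4 = 1, 82139 mod 4 = 3; sign now +1
(82139/31541) = (19057/31541)   [reduce mod 31541]
reciprocity: (19057/31541) = +1·(31541/19057) since 19057 mod 4 = 1, 31541 mod 4 = 1; sign now +1
(31541/19057) = (12484/19057)   [reduce mod 19057]
12484 = 2^2·3121; (2/19057) = +1 since 19057 mod 8 = 1, so (12484/19057) = (+1)^2·(3121/19057); sign now +1
reciprocity: (3121/19057) = +1·(19057/3121) since 3121 mod 4 = 1, 19057 mod 4 = 1; sign now +1
(19057/3121) = (331/3121)   [reduce mod 3121]
reciprocity: (331/3121) = +1·(3121/331) since 331 mod 4 = 3, 3121 mod 4 = 1; sign now +1
(3121/331) = (142/331)   [reduce mod 331]
142 = 2^1·71; (2/331) = -1 since 331 mod 8 = 3, so (142/331) = (-1)^1·(71/331); sign now -1
reciprocity: (71/331) = -1·(331/71) since 71 mod 4 = 3, 331 mod 4 = 3; sign now +1
(331/71) = (47/71)   [reduce mod 71]
reciprocity: (47/71) = -1·(71/47) since 47 mod 4 = 3, 71 mod 4 = 3; sign now -1
(71/47) = (24/47)   [reduce mod 47]
24 = 2^3·3; (2/47) = +1 since 47 mod 8 = 7, so (24/47) = (+1)^3·(3/47); sign now -1
reciprocity: (3/47) = -1·(47/3) since 3 mod 4 = 3, 47 mod 4 = 3; sign now +1
(47/3) = (2/3)   [reduce mod 3]
2 = 2^1·1; (2/3) = -1 since 3 mod 8 = 3, so (2/3) = (-1)^1·(1/3); sign now -1
(1/3) = 1; final value = sign = -1

-1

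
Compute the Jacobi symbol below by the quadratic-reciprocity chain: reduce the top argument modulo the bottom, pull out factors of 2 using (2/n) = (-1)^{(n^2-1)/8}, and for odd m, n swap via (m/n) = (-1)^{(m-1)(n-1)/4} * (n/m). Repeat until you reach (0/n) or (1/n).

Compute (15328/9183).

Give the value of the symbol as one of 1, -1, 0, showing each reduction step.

(15328/9183): 15328 mod 9183 = 6145, so (15328/9183) = (6145/9183)
flip (6145/9183) -> (9183/6145): both odd, 6145 mod 4 = 1, 9183 mod 4 = 3, so the flip contributes +1; sign now +1
(9183/6145): 9183 mod 6145 = 3038, so (9183/6145) = (3038/6145)
factor out 2^1: 3038 = 2^1·1519; with 6145 mod 8 = 1, (2/6145) = +1; sign now +1; continue with (1519/6145)
flip (1519/6145) -> (6145/1519): both odd, 1519 mod 4 = 3, 6145 mod 4 = 1, so the flip contributes +1; sign now +1
(6145/1519): 6145 mod 1519 = 69, so (6145/1519) = (69/1519)
flip (69/1519) -> (1519/69): both odd, 69 mod 4 = 1, 1519 mod 4 = 3, so the flip contributes +1; sign now +1
(1519/69): 1519 mod 69 = 1, so (1519/69) = (1/69)
reached (1/69) = 1, so the symbol is +1

1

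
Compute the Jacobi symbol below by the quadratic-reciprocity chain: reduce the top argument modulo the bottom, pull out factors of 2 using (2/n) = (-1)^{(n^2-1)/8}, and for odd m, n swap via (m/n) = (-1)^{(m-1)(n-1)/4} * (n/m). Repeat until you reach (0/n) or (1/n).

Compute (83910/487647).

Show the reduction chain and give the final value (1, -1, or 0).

83910 = 2^1·41955; (2/487647) = +1 since 487647 mod 8 = 7, so (83910/487647) = (+1)^1·(41955/487647); sign now +1
reciprocity: (41955/487647) = -1·(487647/41955) since 41955 mod 4 = 3, 487647 mod 4 = 3; sign now -1
(487647/41955) = (26142/41955)   [reduce mod 41955]
26142 = 2^1·13071; (2/41955) = -1 since 41955 mod 8 = 3, so (26142/41955) = (-1)^1·(13071/41955); sign now +1
reciprocity: (13071/41955) = -1·(41955/13071) since 13071 mod 4 = 3, 41955 mod 4 = 3; sign now -1
(41955/13071) = (2742/13071)   [reduce mod 13071]
2742 = 2^1·1371; (2/13071) = +1 since 13071 mod 8 = 7, so (2742/13071) = (+1)^1·(1371/13071); sign now -1
reciprocity: (1371/13071) = -1·(13071/1371) since 1371 mod 4 = 3, 13071 mod 4 = 3; sign now +1
(13071/1371) = (732/1371)   [reduce mod 1371]
732 = 2^2·183; (2/1371) = -1 since 1371 mod 8 = 3, so (732/1371) = (-1)^2·(183/1371); sign now +1
reciprocity: (183/1371) = -1·(1371/183) since 183 mod 4 = 3, 1371 mod 4 = 3; sign now -1
(1371/183) = (90/183)   [reduce mod 183]
90 = 2^1·45; (2/183) = +1 since 183 mod 8 = 7, so (90/183) = (+1)^1·(45/183); sign now -1
reciprocity: (45/183) = +1·(183/45) since 45 mod 4 = 1, 183 mod 4 = 3; sign now -1
(183/45) = (3/45)   [reduce mod 45]
reciprocity: (3/45) = +1·(45/3) since 3 mod 4 = 3, 45 mod 4 = 1; sign now -1
(45/3) = (0/3)   [reduce mod 3]
(0/3) = 0   [gcd(a, n) > 1]; final value = 0

0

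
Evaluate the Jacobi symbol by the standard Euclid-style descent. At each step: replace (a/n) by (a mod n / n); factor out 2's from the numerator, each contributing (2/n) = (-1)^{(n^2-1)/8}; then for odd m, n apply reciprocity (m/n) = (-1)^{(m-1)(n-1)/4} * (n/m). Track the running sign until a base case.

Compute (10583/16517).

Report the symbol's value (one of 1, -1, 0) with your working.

flip (10583/16517) -> (16517/10583): both odd, 10583 mod 4 = 3, 16517 mod 4 = 1, so the flip contributes +1; sign now +1
(16517/10583): 16517 mod 10583 = 5934, so (16517/10583) = (5934/10583)
factor out 2^1: 5934 = 2^1·2967; with 10583 mod 8 = 7, (2/10583) = +1; sign now +1; continue with (2967/10583)
flip (2967/10583) -> (10583/2967): both odd, 2967 mod 4 = 3, 10583 mod 4 = 3, so the flip contributes -1; sign now -1
(10583/2967): 10583 mod 2967 = 1682, so (10583/2967) = (1682/2967)
factor out 2^1: 1682 = 2^1·841; with 2967 mod 8 = 7, (2/2967) = +1; sign now -1; continue with (841/2967)
flip (841/2967) -> (2967/841): both odd, 841 mod 4 = 1, 2967 mod 4 = 3, so the flip contributes +1; sign now -1
(2967/841): 2967 mod 841 = 444, so (2967/841) = (444/841)
factor out 2^2: 444 = 2^2·111; with 841 mod 8 = 1, (2/841) = +1; sign now -1; continue with (111/841)
flip (111/841) -> (841/111): both odd, 111 mod 4 = 3, 841 mod 4 = 1, so the flip contributes +1; sign now -1
(841/111): 841 mod 111 = 64, so (841/111) = (64/111)
factor out 2^6: 64 = 2^6·1; with 111 mod 8 = 7, (2/111) = +1; sign now -1; continue with (1/111)
reached (1/111) = 1, so the symbol is -1

-1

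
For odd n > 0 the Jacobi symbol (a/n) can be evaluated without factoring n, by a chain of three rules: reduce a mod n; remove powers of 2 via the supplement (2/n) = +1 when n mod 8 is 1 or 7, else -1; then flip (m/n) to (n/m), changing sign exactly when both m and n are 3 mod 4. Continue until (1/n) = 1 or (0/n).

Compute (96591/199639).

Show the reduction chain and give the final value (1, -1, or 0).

0

reciprocity: (96591/199639) = -1·(199639/96591) since 96591 mod 4 = 3, 199639 mod 4 = 3; sign now -1
(199639/96591) = (6457/96591)   [reduce mod 96591]
reciprocity: (6457/96591) = +1·(96591/6457) since 6457 mod 4 = 1, 96591 mod 4 = 3; sign now -1
(96591/6457) = (6193/6457)   [reduce mod 6457]
reciprocity: (6193/6457) = +1·(6457/6193) since 6193 mod 4 = 1, 6457 mod 4 = 1; sign now -1
(6457/6193) = (264/6193)   [reduce mod 6193]
264 = 2^3·33; (2/6193) = +1 since 6193 mod 8 = 1, so (264/6193) = (+1)^3·(33/6193); sign now -1
reciprocity: (33/6193) = +1·(6193/33) since 33 mod 4 = 1, 6193 mod 4 = 1; sign now -1
(6193/33) = (22/33)   [reduce mod 33]
22 = 2^1·11; (2/33) = +1 since 33 mod 8 = 1, so (22/33) = (+1)^1·(11/33); sign now -1
reciprocity: (11/33) = +1·(33/11) since 11 mod 4 = 3, 33 mod 4 = 1; sign now -1
(33/11) = (0/11)   [reduce mod 11]
(0/11) = 0   [gcd(a, n) > 1]; final value = 0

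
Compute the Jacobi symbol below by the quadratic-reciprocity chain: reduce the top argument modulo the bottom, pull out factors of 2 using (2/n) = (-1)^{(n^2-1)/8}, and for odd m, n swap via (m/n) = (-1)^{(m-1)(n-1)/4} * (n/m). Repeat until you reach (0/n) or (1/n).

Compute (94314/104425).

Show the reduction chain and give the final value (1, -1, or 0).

94314 = 2^1·47157; (2/104425) = +1 since 104425 mod 8 = 1, so (94314/104425) = (+1)^1·(47157/104425); sign now +1
reciprocity: (47157/104425) = +1·(104425/47157) since 47157 mod 4 = 1, 104425 mod 4 = 1; sign now +1
(104425/47157) = (10111/47157)   [reduce mod 47157]
reciprocity: (10111/47157) = +1·(47157/10111) since 10111 mod 4 = 3, 47157 mod 4 = 1; sign now +1
(47157/10111) = (6713/10111)   [reduce mod 10111]
reciprocity: (6713/10111) = +1·(10111/6713) since 6713 mod 4 = 1, 10111 mod 4 = 3; sign now +1
(10111/6713) = (3398/6713)   [reduce mod 6713]
3398 = 2^1·1699; (2/6713) = +1 since 6713 mod 8 = 1, so (3398/6713) = (+1)^1·(1699/6713); sign now +1
reciprocity: (1699/6713) = +1·(6713/1699) since 1699 mod 4 = 3, 6713 mod 4 = 1; sign now +1
(6713/1699) = (1616/1699)   [reduce mod 1699]
1616 = 2^4·101; (2/1699) = -1 since 1699 mod 8 = 3, so (1616/1699) = (-1)^4·(101/1699); sign now +1
reciprocity: (101/1699) = +1·(1699/101) since 101 mod 4 = 1, 1699 mod 4 = 3; sign now +1
(1699/101) = (83/101)   [reduce mod 101]
reciprocity: (83/101) = +1·(101/83) since 83 mod 4 = 3, 101 mod 4 = 1; sign now +1
(101/83) = (18/83)   [reduce mod 83]
18 = 2^1·9; (2/83) = -1 since 83 mod 8 = 3, so (18/83) = (-1)^1·(9/83); sign now -1
reciprocity: (9/83) = +1·(83/9) since 9 mod 4 = 1, 83 mod 4 = 3; sign now -1
(83/9) = (2/9)   [reduce mod 9]
2 = 2^1·1; (2/9) = +1 since 9 mod 8 = 1, so (2/9) = (+1)^1·(1/9); sign now -1
(1/9) = 1; final value = sign = -1

-1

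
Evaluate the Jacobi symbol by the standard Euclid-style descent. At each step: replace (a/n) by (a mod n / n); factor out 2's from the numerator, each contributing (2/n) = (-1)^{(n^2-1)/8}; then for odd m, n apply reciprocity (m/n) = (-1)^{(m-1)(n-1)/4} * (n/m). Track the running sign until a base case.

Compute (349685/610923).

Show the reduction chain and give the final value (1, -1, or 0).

-1

reciprocity: (349685/610923) = +1·(610923/349685) since 349685 mod 4 = 1, 610923 mod 4 = 3; sign now +1
(610923/349685) = (261238/349685)   [reduce mod 349685]
261238 = 2^1·130619; (2/349685) = -1 since 349685 mod 8 = 5, so (261238/349685) = (-1)^1·(130619/349685); sign now -1
reciprocity: (130619/349685) = +1·(349685/130619) since 130619 mod 4 = 3, 349685 mod 4 = 1; sign now -1
(349685/130619) = (88447/130619)   [reduce mod 130619]
reciprocity: (88447/130619) = -1·(130619/88447) since 88447 mod 4 = 3, 130619 mod 4 = 3; sign now +1
(130619/88447) = (42172/88447)   [reduce mod 88447]
42172 = 2^2·10543; (2/88447) = +1 since 88447 mod 8 = 7, so (42172/88447) = (+1)^2·(10543/88447); sign now +1
reciprocity: (10543/88447) = -1·(88447/10543) since 10543 mod 4 = 3, 88447 mod 4 = 3; sign now -1
(88447/10543) = (4103/10543)   [reduce mod 10543]
reciprocity: (4103/10543) = -1·(10543/4103) since 4103 mod 4 = 3, 10543 mod 4 = 3; sign now +1
(10543/4103) = (2337/4103)   [reduce mod 4103]
reciprocity: (2337/4103) = +1·(4103/2337) since 2337 mod 4 = 1, 4103 mod 4 = 3; sign now +1
(4103/2337) = (1766/2337)   [reduce mod 2337]
1766 = 2^1·883; (2/2337) = +1 since 2337 mod 8 = 1, so (1766/2337) = (+1)^1·(883/2337); sign now +1
reciprocity: (883/2337) = +1·(2337/883) since 883 mod 4 = 3, 2337 mod 4 = 1; sign now +1
(2337/883) = (571/883)   [reduce mod 883]
reciprocity: (571/883) = -1·(883/571) since 571 mod 4 = 3, 883 mod 4 = 3; sign now -1
(883/571) = (312/571)   [reduce mod 571]
312 = 2^3·39; (2/571) = -1 since 571 mod 8 = 3, so (312/571) = (-1)^3·(39/571); sign now +1
reciprocity: (39/571) = -1·(571/39) since 39 mod 4 = 3, 571 mod 4 = 3; sign now -1
(571/39) = (25/39)   [reduce mod 39]
reciprocity: (25/39) = +1·(39/25) since 25 mod 4 = 1, 39 mod 4 = 3; sign now -1
(39/25) = (14/25)   [reduce mod 25]
14 = 2^1·7; (2/25) = +1 since 25 mod 8 = 1, so (14/25) = (+1)^1·(7/25); sign now -1
reciprocity: (7/25) = +1·(25/7) since 7 mod 4 = 3, 25 mod 4 = 1; sign now -1
(25/7) = (4/7)   [reduce mod 7]
4 = 2^2·1; (2/7) = +1 since 7 mod 8 = 7, so (4/7) = (+1)^2·(1/7); sign now -1
(1/7) = 1; final value = sign = -1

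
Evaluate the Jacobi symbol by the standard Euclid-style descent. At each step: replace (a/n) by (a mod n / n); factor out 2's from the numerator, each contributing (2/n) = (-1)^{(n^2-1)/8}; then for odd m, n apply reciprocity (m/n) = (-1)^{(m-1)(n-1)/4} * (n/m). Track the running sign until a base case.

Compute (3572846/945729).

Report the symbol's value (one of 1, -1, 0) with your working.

(3572846/945729): 3572846 mod 945729 = 735659, so (3572846/945729) = (735659/945729)
flip (735659/945729) -> (945729/735659): both odd, 735659 mod 4 = 3, 945729 mod 4 = 1, so the flip contributes +1; sign now +1
(945729/735659): 945729 mod 735659 = 210070, so (945729/735659) = (210070/735659)
factor out 2^1: 210070 = 2^1·105035; with 735659 mod 8 = 3, (2/735659) = -1; sign now -1; continue with (105035/735659)
flip (105035/735659) -> (735659/105035): both odd, 105035 mod 4 = 3, 735659 mod 4 = 3, so the flip contributes -1; sign now +1
(735659/105035): 735659 mod 105035 = 414, so (735659/105035) = (414/105035)
factor out 2^1: 414 = 2^1·207; with 105035 mod 8 = 3, (2/105035) = -1; sign now -1; continue with (207/105035)
flip (207/105035) -> (105035/207): both odd, 207 mod 4 = 3, 105035 mod 4 = 3, so the flip contributes -1; sign now +1
(105035/207): 105035 mod 207 = 86, so (105035/207) = (86/207)
factor out 2^1: 86 = 2^1·43; with 207 mod 8 = 7, (2/207) = +1; sign now +1; continue with (43/207)
flip (43/207) -> (207/43): both odd, 43 mod 4 = 3, 207 mod 4 = 3, so the flip contributes -1; sign now -1
(207/43): 207 mod 43 = 35, so (207/43) = (35/43)
flip (35/43) -> (43/35): both odd, 35 mod 4 = 3, 43 mod 4 = 3, so the flip contributes -1; sign now +1
(43/35): 43 mod 35 = 8, so (43/35) = (8/35)
factor out 2^3: 8 = 2^3·1; with 35 mod 8 = 3, (2/35) = -1; sign now -1; continue with (1/35)
reached (1/35) = 1, so the symbol is -1

-1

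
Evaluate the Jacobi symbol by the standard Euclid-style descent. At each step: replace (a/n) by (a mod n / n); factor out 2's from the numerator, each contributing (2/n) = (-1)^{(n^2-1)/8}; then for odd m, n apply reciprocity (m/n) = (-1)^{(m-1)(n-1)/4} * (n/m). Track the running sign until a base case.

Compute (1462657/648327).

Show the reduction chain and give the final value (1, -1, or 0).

1

(1462657/648327) = (166003/648327)   [reduce mod 648327]
reciprocity: (166003/648327) = -1·(648327/166003) since 166003 mod 4 = 3, 648327 mod 4 = 3; sign now -1
(648327/166003) = (150318/166003)   [reduce mod 166003]
150318 = 2^1·75159; (2/166003) = -1 since 166003 mod 8 = 3, so (150318/166003) = (-1)^1·(75159/166003); sign now +1
reciprocity: (75159/166003) = -1·(166003/75159) since 75159 mod 4 = 3, 166003 mod 4 = 3; sign now -1
(166003/75159) = (15685/75159)   [reduce mod 75159]
reciprocity: (15685/75159) = +1·(75159/15685) since 15685 mod 4 = 1, 75159 mod 4 = 3; sign now -1
(75159/15685) = (12419/15685)   [reduce mod 15685]
reciprocity: (12419/15685) = +1·(15685/12419) since 12419 mod 4 = 3, 15685 mod 4 = 1; sign now -1
(15685/12419) = (3266/12419)   [reduce mod 12419]
3266 = 2^1·1633; (2/12419) = -1 since 12419 mod 8 = 3, so (3266/12419) = (-1)^1·(1633/12419); sign now +1
reciprocity: (1633/12419) = +1·(12419/1633) since 1633 mod 4 = 1, 12419 mod 4 = 3; sign now +1
(12419/1633) = (988/1633)   [reduce mod 1633]
988 = 2^2·247; (2/1633) = +1 since 1633 mod 8 = 1, so (988/1633) = (+1)^2·(247/1633); sign now +1
reciprocity: (247/1633) = +1·(1633/247) since 247 mod 4 = 3, 1633 mod 4 = 1; sign now +1
(1633/247) = (151/247)   [reduce mod 247]
reciprocity: (151/247) = -1·(247/151) since 151 mod 4 = 3, 247 mod 4 = 3; sign now -1
(247/151) = (96/151)   [reduce mod 151]
96 = 2^5·3; (2/151) = +1 since 151 mod 8 = 7, so (96/151) = (+1)^5·(3/151); sign now -1
reciprocity: (3/151) = -1·(151/3) since 3 mod 4 = 3, 151 mod 4 = 3; sign now +1
(151/3) = (1/3)   [reduce mod 3]
(1/3) = 1; final value = sign = +1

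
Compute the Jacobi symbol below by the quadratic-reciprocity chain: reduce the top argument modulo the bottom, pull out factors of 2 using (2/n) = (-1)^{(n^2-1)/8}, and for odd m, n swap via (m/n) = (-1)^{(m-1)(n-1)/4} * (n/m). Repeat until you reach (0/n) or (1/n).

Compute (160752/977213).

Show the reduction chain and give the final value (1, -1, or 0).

-1

160752 = 2^4·10047; (2/977213) = -1 since 977213 mod 8 = 5, so (160752/977213) = (-1)^4·(10047/977213); sign now +1
reciprocity: (10047/977213) = +1·(977213/10047) since 10047 mod 4 = 3, 977213 mod 4 = 1; sign now +1
(977213/10047) = (2654/10047)   [reduce mod 10047]
2654 = 2^1·1327; (2/10047) = +1 since 10047 mod 8 = 7, so (2654/10047) = (+1)^1·(1327/10047); sign now +1
reciprocity: (1327/10047) = -1·(10047/1327) since 1327 mod 4 = 3, 10047 mod 4 = 3; sign now -1
(10047/1327) = (758/1327)   [reduce mod 1327]
758 = 2^1·379; (2/1327) = +1 since 1327 mod 8 = 7, so (758/1327) = (+1)^1·(379/1327); sign now -1
reciprocity: (379/1327) = -1·(1327/379) since 379 mod 4 = 3, 1327 mod 4 = 3; sign now +1
(1327/379) = (190/379)   [reduce mod 379]
190 = 2^1·95; (2/379) = -1 since 379 mod 8 = 3, so (190/379) = (-1)^1·(95/379); sign now -1
reciprocity: (95/379) = -1·(379/95) since 95 mod 4 = 3, 379 mod 4 = 3; sign now +1
(379/95) = (94/95)   [reduce mod 95]
94 = 2^1·47; (2/95) = +1 since 95 mod 8 = 7, so (94/95) = (+1)^1·(47/95); sign now +1
reciprocity: (47/95) = -1·(95/47) since 47 mod 4 = 3, 95 mod 4 = 3; sign now -1
(95/47) = (1/47)   [reduce mod 47]
(1/47) = 1; final value = sign = -1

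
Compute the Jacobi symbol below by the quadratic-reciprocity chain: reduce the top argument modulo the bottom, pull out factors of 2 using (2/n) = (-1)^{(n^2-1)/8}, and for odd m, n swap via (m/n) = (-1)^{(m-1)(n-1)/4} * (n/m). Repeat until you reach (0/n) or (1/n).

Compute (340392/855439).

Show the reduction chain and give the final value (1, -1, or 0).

340392 = 2^3·42549; (2/855439) = +1 since 855439 mod 8 = 7, so (340392/855439) = (+1)^3·(42549/855439); sign now +1
reciprocity: (42549/855439) = +1·(855439/42549) since 42549 mod 4 = 1, 855439 mod 4 = 3; sign now +1
(855439/42549) = (4459/42549)   [reduce mod 42549]
reciprocity: (4459/42549) = +1·(42549/4459) since 4459 mod 4 = 3, 42549 mod 4 = 1; sign now +1
(42549/4459) = (2418/4459)   [reduce mod 4459]
2418 = 2^1·1209; (2/4459) = -1 since 4459 mod 8 = 3, so (2418/4459) = (-1)^1·(1209/4459); sign now -1
reciprocity: (1209/4459) = +1·(4459/1209) since 1209 mod 4 = 1, 4459 mod 4 = 3; sign now -1
(4459/1209) = (832/1209)   [reduce mod 1209]
832 = 2^6·13; (2/1209) = +1 since 1209 mod 8 = 1, so (832/1209) = (+1)^6·(13/1209); sign now -1
reciprocity: (13/1209) = +1·(1209/13) since 13 mod 4 = 1, 1209 mod 4 = 1; sign now -1
(1209/13) = (0/13)   [reduce mod 13]
(0/13) = 0   [gcd(a, n) > 1]; final value = 0

0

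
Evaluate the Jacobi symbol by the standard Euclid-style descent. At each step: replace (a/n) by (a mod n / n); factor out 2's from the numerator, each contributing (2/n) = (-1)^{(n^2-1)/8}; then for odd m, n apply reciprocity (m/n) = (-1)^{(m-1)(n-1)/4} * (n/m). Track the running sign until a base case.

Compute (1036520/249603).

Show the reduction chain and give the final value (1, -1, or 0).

1

(1036520/249603) = (38108/249603)   [reduce mod 249603]
38108 = 2^2·9527; (2/249603) = -1 since 249603 mod 8 = 3, so (38108/249603) = (-1)^2·(9527/249603); sign now +1
reciprocity: (9527/249603) = -1·(249603/9527) since 9527 mod 4 = 3, 249603 mod 4 = 3; sign now -1
(249603/9527) = (1901/9527)   [reduce mod 9527]
reciprocity: (1901/9527) = +1·(9527/1901) since 1901 mod 4 = 1, 9527 mod 4 = 3; sign now -1
(9527/1901) = (22/1901)   [reduce mod 1901]
22 = 2^1·11; (2/1901) = -1 since 1901 mod 8 = 5, so (22/1901) = (-1)^1·(11/1901); sign now +1
reciprocity: (11/1901) = +1·(1901/11) since 11 mod 4 = 3, 1901 mod 4 = 1; sign now +1
(1901/11) = (9/11)   [reduce mod 11]
reciprocity: (9/11) = +1·(11/9) since 9 mod 4 = 1, 11 mod 4 = 3; sign now +1
(11/9) = (2/9)   [reduce mod 9]
2 = 2^1·1; (2/9) = +1 since 9 mod 8 = 1, so (2/9) = (+1)^1·(1/9); sign now +1
(1/9) = 1; final value = sign = +1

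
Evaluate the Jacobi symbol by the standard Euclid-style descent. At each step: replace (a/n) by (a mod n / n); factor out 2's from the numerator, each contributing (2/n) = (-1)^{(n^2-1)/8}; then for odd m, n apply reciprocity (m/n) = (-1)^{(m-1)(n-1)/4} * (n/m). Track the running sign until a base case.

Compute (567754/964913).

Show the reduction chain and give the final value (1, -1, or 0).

567754 = 2^1·283877; (2/964913) = +1 since 964913 mod 8 = 1, so (567754/964913) = (+1)^1·(283877/964913); sign now +1
reciprocity: (283877/964913) = +1·(964913/283877) since 283877 mod 4 = 1, 964913 mod 4 = 1; sign now +1
(964913/283877) = (113282/283877)   [reduce mod 283877]
113282 = 2^1·56641; (2/283877) = -1 since 283877 mod 8 = 5, so (113282/283877) = (-1)^1·(56641/283877); sign now -1
reciprocity: (56641/283877) = +1·(283877/56641) since 56641 mod 4 = 1, 283877 mod 4 = 1; sign now -1
(283877/56641) = (672/56641)   [reduce mod 56641]
672 = 2^5·21; (2/56641) = +1 since 56641 mod 8 = 1, so (672/56641) = (+1)^5·(21/56641); sign now -1
reciprocity: (21/56641) = +1·(56641/21) since 21 mod 4 = 1, 56641 mod 4 = 1; sign now -1
(56641/21) = (4/21)   [reduce mod 21]
4 = 2^2·1; (2/21) = -1 since 21 mod 8 = 5, so (4/21) = (-1)^2·(1/21); sign now -1
(1/21) = 1; final value = sign = -1

-1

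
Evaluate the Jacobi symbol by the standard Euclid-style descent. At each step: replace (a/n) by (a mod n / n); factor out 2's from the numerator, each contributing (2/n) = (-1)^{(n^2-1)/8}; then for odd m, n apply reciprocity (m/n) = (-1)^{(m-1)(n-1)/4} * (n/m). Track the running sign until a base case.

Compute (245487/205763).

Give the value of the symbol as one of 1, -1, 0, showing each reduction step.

-1

(245487/205763): 245487 mod 205763 = 39724, so (245487/205763) = (39724/205763)
factor out 2^2: 39724 = 2^2·9931; with 205763 mod 8 = 3, (2/205763) = -1; sign now +1; continue with (9931/205763)
flip (9931/205763) -> (205763/9931): both odd, 9931 mod 4 = 3, 205763 mod 4 = 3, so the flip contributes -1; sign now -1
(205763/9931): 205763 mod 9931 = 7143, so (205763/9931) = (7143/9931)
flip (7143/9931) -> (9931/7143): both odd, 7143 mod 4 = 3, 9931 mod 4 = 3, so the flip contributes -1; sign now +1
(9931/7143): 9931 mod 7143 = 2788, so (9931/7143) = (2788/7143)
factor out 2^2: 2788 = 2^2·697; with 7143 mod 8 = 7, (2/7143) = +1; sign now +1; continue with (697/7143)
flip (697/7143) -> (7143/697): both odd, 697 mod 4 = 1, 7143 mod 4 = 3, so the flip contributes +1; sign now +1
(7143/697): 7143 mod 697 = 173, so (7143/697) = (173/697)
flip (173/697) -> (697/173): both odd, 173 mod 4 = 1, 697 mod 4 = 1, so the flip contributes +1; sign now +1
(697/173): 697 mod 173 = 5, so (697/173) = (5/173)
flip (5/173) -> (173/5): both odd, 5 mod 4 = 1, 173 mod 4 = 1, so the flip contributes +1; sign now +1
(173/5): 173 mod 5 = 3, so (173/5) = (3/5)
flip (3/5) -> (5/3): both odd, 3 mod 4 = 3, 5 mod 4 = 1, so the flip contributes +1; sign now +1
(5/3): 5 mod 3 = 2, so (5/3) = (2/3)
factor out 2^1: 2 = 2^1·1; with 3 mod 8 = 3, (2/3) = -1; sign now -1; continue with (1/3)
reached (1/3) = 1, so the symbol is -1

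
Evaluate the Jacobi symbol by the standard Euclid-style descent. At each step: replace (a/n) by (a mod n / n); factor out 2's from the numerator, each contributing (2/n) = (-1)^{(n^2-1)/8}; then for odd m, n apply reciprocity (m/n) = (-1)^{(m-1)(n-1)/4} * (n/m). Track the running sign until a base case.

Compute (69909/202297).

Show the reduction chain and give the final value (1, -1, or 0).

flip (69909/202297) -> (202297/69909): both odd, 69909 mod 4 = 1, 202297 mod 4 = 1, so the flip contributes +1; sign now +1
(202297/69909): 202297 mod 69909 = 62479, so (202297/69909) = (62479/69909)
flip (62479/69909) -> (69909/62479): both odd, 62479 mod 4 = 3, 69909 mod 4 = 1, so the flip contributes +1; sign now +1
(69909/62479): 69909 mod 62479 = 7430, so (69909/62479) = (7430/62479)
factor out 2^1: 7430 = 2^1·3715; with 62479 mod 8 = 7, (2/62479) = +1; sign now +1; continue with (3715/62479)
flip (3715/62479) -> (62479/3715): both odd, 3715 mod 4 = 3, 62479 mod 4 = 3, so the flip contributes -1; sign now -1
(62479/3715): 62479 mod 3715 = 3039, so (62479/3715) = (3039/3715)
flip (3039/3715) -> (3715/3039): both odd, 3039 mod 4 = 3, 3715 mod 4 = 3, so the flip contributes -1; sign now +1
(3715/3039): 3715 mod 3039 = 676, so (3715/3039) = (676/3039)
factor out 2^2: 676 = 2^2·169; with 3039 mod 8 = 7, (2/3039) = +1; sign now +1; continue with (169/3039)
flip (169/3039) -> (3039/169): both odd, 169 mod 4 = 1, 3039 mod 4 = 3, so the flip contributes +1; sign now +1
(3039/169): 3039 mod 169 = 166, so (3039/169) = (166/169)
factor out 2^1: 166 = 2^1·83; with 169 mod 8 = 1, (2/169) = +1; sign now +1; continue with (83/169)
flip (83/169) -> (169/83): both odd, 83 mod 4 = 3, 169 mod 4 = 1, so the flip contributes +1; sign now +1
(169/83): 169 mod 83 = 3, so (169/83) = (3/83)
flip (3/83) -> (83/3): both odd, 3 mod 4 = 3, 83 mod 4 = 3, so the flip contributes -1; sign now -1
(83/3): 83 mod 3 = 2, so (83/3) = (2/3)
factor out 2^1: 2 = 2^1·1; with 3 mod 8 = 3, (2/3) = -1; sign now +1; continue with (1/3)
reached (1/3) = 1, so the symbol is +1

1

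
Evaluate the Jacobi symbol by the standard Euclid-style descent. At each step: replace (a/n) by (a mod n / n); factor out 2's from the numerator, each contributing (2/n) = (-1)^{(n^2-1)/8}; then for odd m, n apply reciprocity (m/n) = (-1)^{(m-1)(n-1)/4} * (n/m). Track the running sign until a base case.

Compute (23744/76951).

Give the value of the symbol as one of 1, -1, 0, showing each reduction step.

0

factor out 2^6: 23744 = 2^6·371; with 76951 mod 8 = 7, (2/76951) = +1; sign now +1; continue with (371/76951)
flip (371/76951) -> (76951/371): both odd, 371 mod 4 = 3, 76951 mod 4 = 3, so the flip contributes -1; sign now -1
(76951/371): 76951 mod 371 = 154, so (76951/371) = (154/371)
factor out 2^1: 154 = 2^1·77; with 371 mod 8 = 3, (2/371) = -1; sign now +1; continue with (77/371)
flip (77/371) -> (371/77): both odd, 77 mod 4 = 1, 371 mod 4 = 3, so the flip contributes +1; sign now +1
(371/77): 371 mod 77 = 63, so (371/77) = (63/77)
flip (63/77) -> (77/63): both odd, 63 mod 4 = 3, 77 mod 4 = 1, so the flip contributes +1; sign now +1
(77/63): 77 mod 63 = 14, so (77/63) = (14/63)
factor out 2^1: 14 = 2^1·7; with 63 mod 8 = 7, (2/63) = +1; sign now +1; continue with (7/63)
flip (7/63) -> (63/7): both odd, 7 mod 4 = 3, 63 mod 4 = 3, so the flip contributes -1; sign now -1
(63/7): 63 mod 7 = 0, so (63/7) = (0/7)
reached (0/7); gcd(a, n) > 1, so (0/7) = 0 and the symbol is 0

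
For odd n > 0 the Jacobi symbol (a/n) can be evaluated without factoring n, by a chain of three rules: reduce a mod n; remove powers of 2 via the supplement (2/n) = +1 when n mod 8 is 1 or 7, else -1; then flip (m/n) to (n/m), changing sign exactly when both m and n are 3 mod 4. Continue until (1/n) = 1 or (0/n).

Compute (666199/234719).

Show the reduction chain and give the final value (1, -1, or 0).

(666199/234719) = (196761/234719)   [reduce mod 234719]
reciprocity: (196761/234719) = +1·(234719/196761) since 196761 mod 4 = 1, 234719 mod 4 = 3; sign now +1
(234719/196761) = (37958/196761)   [reduce mod 196761]
37958 = 2^1·18979; (2/196761) = +1 since 196761 mod 8 = 1, so (37958/196761) = (+1)^1·(18979/196761); sign now +1
reciprocity: (18979/196761) = +1·(196761/18979) since 18979 mod 4 = 3, 196761 mod 4 = 1; sign now +1
(196761/18979) = (6971/18979)   [reduce mod 18979]
reciprocity: (6971/18979) = -1·(18979/6971) since 6971 mod 4 = 3, 18979 mod 4 = 3; sign now -1
(18979/6971) = (5037/6971)   [reduce mod 6971]
reciprocity: (5037/6971) = +1·(6971/5037) since 5037 mod 4 = 1, 6971 mod 4 = 3; sign now -1
(6971/5037) = (1934/5037)   [reduce mod 5037]
1934 = 2^1·967; (2/5037) = -1 since 5037 mod 8 = 5, so (1934/5037) = (-1)^1·(967/5037); sign now +1
reciprocity: (967/5037) = +1·(5037/967) since 967 mod 4 = 3, 5037 mod 4 = 1; sign now +1
(5037/967) = (202/967)   [reduce mod 967]
202 = 2^1·101; (2/967) = +1 since 967 mod 8 = 7, so (202/967) = (+1)^1·(101/967); sign now +1
reciprocity: (101/967) = +1·(967/101) since 101 mod 4 = 1, 967 mod 4 = 3; sign now +1
(967/101) = (58/101)   [reduce mod 101]
58 = 2^1·29; (2/101) = -1 since 101 mod 8 = 5, so (58/101) = (-1)^1·(29/101); sign now -1
reciprocity: (29/101) = +1·(101/29) since 29 mod 4 = 1, 101 mod 4 = 1; sign now -1
(101/29) = (14/29)   [reduce mod 29]
14 = 2^1·7; (2/29) = -1 since 29 mod 8 = 5, so (14/29) = (-1)^1·(7/29); sign now +1
reciprocity: (7/29) = +1·(29/7) since 7 mod 4 = 3, 29 mod 4 = 1; sign now +1
(29/7) = (1/7)   [reduce mod 7]
(1/7) = 1; final value = sign = +1

1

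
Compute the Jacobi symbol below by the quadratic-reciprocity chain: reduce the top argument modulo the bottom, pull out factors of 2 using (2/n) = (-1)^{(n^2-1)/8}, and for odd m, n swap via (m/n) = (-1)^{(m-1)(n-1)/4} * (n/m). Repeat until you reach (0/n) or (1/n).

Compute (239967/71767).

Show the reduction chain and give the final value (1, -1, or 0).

1

(239967/71767) = (24666/71767)   [reduce mod 71767]
24666 = 2^1·12333; (2/71767) = +1 since 71767 mod 8 = 7, so (24666/71767) = (+1)^1·(12333/71767); sign now +1
reciprocity: (12333/71767) = +1·(71767/12333) since 12333 mod 4 = 1, 71767 mod 4 = 3; sign now +1
(71767/12333) = (10102/12333)   [reduce mod 12333]
10102 = 2^1·5051; (2/12333) = -1 since 12333 mod 8 = 5, so (10102/12333) = (-1)^1·(5051/12333); sign now -1
reciprocity: (5051/12333) = +1·(12333/5051) since 5051 mod 4 = 3, 12333 mod 4 = 1; sign now -1
(12333/5051) = (2231/5051)   [reduce mod 5051]
reciprocity: (2231/5051) = -1·(5051/2231) since 2231 mod 4 = 3, 5051 mod 4 = 3; sign now +1
(5051/2231) = (589/2231)   [reduce mod 2231]
reciprocity: (589/2231) = +1·(2231/589) since 589 mod 4 = 1, 2231 mod 4 = 3; sign now +1
(2231/589) = (464/589)   [reduce mod 589]
464 = 2^4·29; (2/589) = -1 since 589 mod 8 = 5, so (464/589) = (-1)^4·(29/589); sign now +1
reciprocity: (29/589) = +1·(589/29) since 29 mod 4 = 1, 589 mod 4 = 1; sign now +1
(589/29) = (9/29)   [reduce mod 29]
reciprocity: (9/29) = +1·(29/9) since 9 mod 4 = 1, 29 mod 4 = 1; sign now +1
(29/9) = (2/9)   [reduce mod 9]
2 = 2^1·1; (2/9) = +1 since 9 mod 8 = 1, so (2/9) = (+1)^1·(1/9); sign now +1
(1/9) = 1; final value = sign = +1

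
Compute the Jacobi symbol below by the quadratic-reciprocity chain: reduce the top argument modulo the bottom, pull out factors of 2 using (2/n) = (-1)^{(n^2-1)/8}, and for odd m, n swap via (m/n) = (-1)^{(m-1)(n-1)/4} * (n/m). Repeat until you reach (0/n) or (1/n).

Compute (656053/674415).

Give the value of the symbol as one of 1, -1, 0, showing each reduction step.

flip (656053/674415) -> (674415/656053): both odd, 656053 mod 4 = 1, 674415 mod 4 = 3, so the flip contributes +1; sign now +1
(674415/656053): 674415 mod 656053 = 18362, so (674415/656053) = (18362/656053)
factor out 2^1: 18362 = 2^1·9181; with 656053 mod 8 = 5, (2/656053) = -1; sign now -1; continue with (9181/656053)
flip (9181/656053) -> (656053/9181): both odd, 9181 mod 4 = 1, 656053 mod 4 = 1, so the flip contributes +1; sign now -1
(656053/9181): 656053 mod 9181 = 4202, so (656053/9181) = (4202/9181)
factor out 2^1: 4202 = 2^1·2101; with 9181 mod 8 = 5, (2/9181) = -1; sign now +1; continue with (2101/9181)
flip (2101/9181) -> (9181/2101): both odd, 2101 mod 4 = 1, 9181 mod 4 = 1, so the flip contributes +1; sign now +1
(9181/2101): 9181 mod 2101 = 777, so (9181/2101) = (777/2101)
flip (777/2101) -> (2101/777): both odd, 777 mod 4 = 1, 2101 mod 4 = 1, so the flip contributes +1; sign now +1
(2101/777): 2101 mod 777 = 547, so (2101/777) = (547/777)
flip (547/777) -> (777/547): both odd, 547 mod 4 = 3, 777 mod 4 = 1, so the flip contributes +1; sign now +1
(777/547): 777 mod 547 = 230, so (777/547) = (230/547)
factor out 2^1: 230 = 2^1·115; with 547 mod 8 = 3, (2/547) = -1; sign now -1; continue with (115/547)
flip (115/547) -> (547/115): both odd, 115 mod 4 = 3, 547 mod 4 = 3, so the flip contributes -1; sign now +1
(547/115): 547 mod 115 = 87, so (547/115) = (87/115)
flip (87/115) -> (115/87): both odd, 87 mod 4 = 3, 115 mod 4 = 3, so the flip contributes -1; sign now -1
(115/87): 115 mod 87 = 28, so (115/87) = (28/87)
factor out 2^2: 28 = 2^2·7; with 87 mod 8 = 7, (2/87) = +1; sign now -1; continue with (7/87)
flip (7/87) -> (87/7): both odd, 7 mod 4 = 3, 87 mod 4 = 3, so the flip contributes -1; sign now +1
(87/7): 87 mod 7 = 3, so (87/7) = (3/7)
flip (3/7) -> (7/3): both odd, 3 mod 4 = 3, 7 mod 4 = 3, so the flip contributes -1; sign now -1
(7/3): 7 mod 3 = 1, so (7/3) = (1/3)
reached (1/3) = 1, so the symbol is -1

-1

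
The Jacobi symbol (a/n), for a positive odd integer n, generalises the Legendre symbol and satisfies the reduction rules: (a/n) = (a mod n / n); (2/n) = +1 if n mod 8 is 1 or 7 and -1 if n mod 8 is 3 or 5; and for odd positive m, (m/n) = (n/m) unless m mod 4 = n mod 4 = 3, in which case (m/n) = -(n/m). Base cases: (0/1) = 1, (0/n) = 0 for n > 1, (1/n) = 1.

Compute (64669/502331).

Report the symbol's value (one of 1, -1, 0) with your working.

1

flip (64669/502331) -> (502331/64669): both odd, 64669 mod 4 = 1, 502331 mod 4 = 3, so the flip contributes +1; sign now +1
(502331/64669): 502331 mod 64669 = 49648, so (502331/64669) = (49648/64669)
factor out 2^4: 49648 = 2^4·3103; with 64669 mod 8 = 5, (2/64669) = -1; sign now +1; continue with (3103/64669)
flip (3103/64669) -> (64669/3103): both odd, 3103 mod 4 = 3, 64669 mod 4 = 1, so the flip contributes +1; sign now +1
(64669/3103): 64669 mod 3103 = 2609, so (64669/3103) = (2609/3103)
flip (2609/3103) -> (3103/2609): both odd, 2609 mod 4 = 1, 3103 mod 4 = 3, so the flip contributes +1; sign now +1
(3103/2609): 3103 mod 2609 = 494, so (3103/2609) = (494/2609)
factor out 2^1: 494 = 2^1·247; with 2609 mod 8 = 1, (2/2609) = +1; sign now +1; continue with (247/2609)
flip (247/2609) -> (2609/247): both odd, 247 mod 4 = 3, 2609 mod 4 = 1, so the flip contributes +1; sign now +1
(2609/247): 2609 mod 247 = 139, so (2609/247) = (139/247)
flip (139/247) -> (247/139): both odd, 139 mod 4 = 3, 247 mod 4 = 3, so the flip contributes -1; sign now -1
(247/139): 247 mod 139 = 108, so (247/139) = (108/139)
factor out 2^2: 108 = 2^2·27; with 139 mod 8 = 3, (2/139) = -1; sign now -1; continue with (27/139)
flip (27/139) -> (139/27): both odd, 27 mod 4 = 3, 139 mod 4 = 3, so the flip contributes -1; sign now +1
(139/27): 139 mod 27 = 4, so (139/27) = (4/27)
factor out 2^2: 4 = 2^2·1; with 27 mod 8 = 3, (2/27) = -1; sign now +1; continue with (1/27)
reached (1/27) = 1, so the symbol is +1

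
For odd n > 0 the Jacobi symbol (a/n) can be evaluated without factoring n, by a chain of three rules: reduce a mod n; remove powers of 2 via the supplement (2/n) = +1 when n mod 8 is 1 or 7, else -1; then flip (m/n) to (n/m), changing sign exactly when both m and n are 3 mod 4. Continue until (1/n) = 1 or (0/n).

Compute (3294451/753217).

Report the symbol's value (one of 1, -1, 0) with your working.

1

(3294451/753217): 3294451 mod 753217 = 281583, so (3294451/753217) = (281583/753217)
flip (281583/753217) -> (753217/281583): both odd, 281583 mod 4 = 3, 753217 mod 4 = 1, so the flip contributes +1; sign now +1
(753217/281583): 753217 mod 281583 = 190051, so (753217/281583) = (190051/281583)
flip (190051/281583) -> (281583/190051): both odd, 190051 mod 4 = 3, 281583 mod 4 = 3, so the flip contributes -1; sign now -1
(281583/190051): 281583 mod 190051 = 91532, so (281583/190051) = (91532/190051)
factor out 2^2: 91532 = 2^2·22883; with 190051 mod 8 = 3, (2/190051) = -1; sign now -1; continue with (22883/190051)
flip (22883/190051) -> (190051/22883): both odd, 22883 mod 4 = 3, 190051 mod 4 = 3, so the flip contributes -1; sign now +1
(190051/22883): 190051 mod 22883 = 6987, so (190051/22883) = (6987/22883)
flip (6987/22883) -> (22883/6987): both odd, 6987 mod 4 = 3, 22883 mod 4 = 3, so the flip contributes -1; sign now -1
(22883/6987): 22883 mod 6987 = 1922, so (22883/6987) = (1922/6987)
factor out 2^1: 1922 = 2^1·961; with 6987 mod 8 = 3, (2/6987) = -1; sign now +1; continue with (961/6987)
flip (961/6987) -> (6987/961): both odd, 961 mod 4 = 1, 6987 mod 4 = 3, so the flip contributes +1; sign now +1
(6987/961): 6987 mod 961 = 260, so (6987/961) = (260/961)
factor out 2^2: 260 = 2^2·65; with 961 mod 8 = 1, (2/961) = +1; sign now +1; continue with (65/961)
flip (65/961) -> (961/65): both odd, 65 mod 4 = 1, 961 mod 4 = 1, so the flip contributes +1; sign now +1
(961/65): 961 mod 65 = 51, so (961/65) = (51/65)
flip (51/65) -> (65/51): both odd, 51 mod 4 = 3, 65 mod 4 = 1, so the flip contributes +1; sign now +1
(65/51): 65 mod 51 = 14, so (65/51) = (14/51)
factor out 2^1: 14 = 2^1·7; with 51 mod 8 = 3, (2/51) = -1; sign now -1; continue with (7/51)
flip (7/51) -> (51/7): both odd, 7 mod 4 = 3, 51 mod 4 = 3, so the flip contributes -1; sign now +1
(51/7): 51 mod 7 = 2, so (51/7) = (2/7)
factor out 2^1: 2 = 2^1·1; with 7 mod 8 = 7, (2/7) = +1; sign now +1; continue with (1/7)
reached (1/7) = 1, so the symbol is +1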